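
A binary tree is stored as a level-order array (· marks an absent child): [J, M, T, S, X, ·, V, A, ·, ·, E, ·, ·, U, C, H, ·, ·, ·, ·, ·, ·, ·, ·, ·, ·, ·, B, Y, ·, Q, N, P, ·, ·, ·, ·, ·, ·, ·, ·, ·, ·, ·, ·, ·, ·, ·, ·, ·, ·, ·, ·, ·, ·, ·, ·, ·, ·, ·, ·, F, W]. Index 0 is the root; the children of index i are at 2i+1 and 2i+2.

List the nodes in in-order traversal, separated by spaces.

N H P A S M X E J T B U Y V C F Q W

In-order visits the left subtree, then the node, then the right subtree.
At J: go left to M.
  At M: go left to S.
    At S: go left to A.
      At A: go left to H.
        At H: go left to N.
          N is a leaf — visit N.
        Visit H.
        At H: go right to P.
          P is a leaf — visit P.
      Visit A.
      At A: no right child.
    Visit S.
    At S: no right child.
  Visit M.
  At M: go right to X.
    At X: no left child.
    Visit X.
    At X: go right to E.
      E is a leaf — visit E.
Visit J.
At J: go right to T.
  At T: no left child.
  Visit T.
  At T: go right to V.
    At V: go left to U.
      At U: go left to B.
        B is a leaf — visit B.
      Visit U.
      At U: go right to Y.
        Y is a leaf — visit Y.
    Visit V.
    At V: go right to C.
      At C: no left child.
      Visit C.
      At C: go right to Q.
        At Q: go left to F.
          F is a leaf — visit F.
        Visit Q.
        At Q: go right to W.
          W is a leaf — visit W.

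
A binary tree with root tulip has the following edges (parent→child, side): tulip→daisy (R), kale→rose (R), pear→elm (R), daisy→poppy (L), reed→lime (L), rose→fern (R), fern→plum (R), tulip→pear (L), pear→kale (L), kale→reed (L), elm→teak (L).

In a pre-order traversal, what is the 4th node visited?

reed

Pre-order visits the node, then its left subtree, then its right subtree.
Visit tulip.
At tulip: go left to pear.
  Visit pear.
  At pear: go left to kale.
    Visit kale.
    At kale: go left to reed.
      Visit reed.
      At reed: go left to lime.
        lime is a leaf — visit lime.
      At reed: no right child.
    At kale: go right to rose.
      Visit rose.
      At rose: no left child.
      At rose: go right to fern.
        Visit fern.
        At fern: no left child.
        At fern: go right to plum.
          plum is a leaf — visit plum.
  At pear: go right to elm.
    Visit elm.
    At elm: go left to teak.
      teak is a leaf — visit teak.
    At elm: no right child.
At tulip: go right to daisy.
  Visit daisy.
  At daisy: go left to poppy.
    poppy is a leaf — visit poppy.
  At daisy: no right child.
Full pre-order sequence: tulip, pear, kale, reed, lime, rose, fern, plum, elm, teak, daisy, poppy.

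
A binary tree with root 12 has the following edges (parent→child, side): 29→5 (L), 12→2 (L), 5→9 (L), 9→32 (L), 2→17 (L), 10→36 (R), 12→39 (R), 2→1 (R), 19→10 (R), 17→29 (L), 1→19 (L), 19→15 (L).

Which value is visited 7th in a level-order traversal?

19

Level-order visits nodes level by level from the root, left to right within each level.
Level 0: 12
Level 1: 2, 39
Level 2: 17, 1
Level 3: 29, 19
Level 4: 5, 15, 10
Level 5: 9, 36
Level 6: 32
Full level-order sequence: 12, 2, 39, 17, 1, 29, 19, 5, 15, 10, 9, 36, 32.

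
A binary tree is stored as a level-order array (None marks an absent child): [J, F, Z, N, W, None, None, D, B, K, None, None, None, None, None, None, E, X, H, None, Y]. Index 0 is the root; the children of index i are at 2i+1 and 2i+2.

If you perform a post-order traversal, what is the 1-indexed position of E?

Post-order visits the left subtree, then the right subtree, then the node.
At J: go left to F.
  At F: go left to N.
    At N: go left to D.
      At D: no left child.
      At D: go right to E.
        E is a leaf — visit E.
      Visit D.
    At N: go right to B.
      At B: go left to X.
        X is a leaf — visit X.
      At B: go right to H.
        H is a leaf — visit H.
      Visit B.
    Visit N.
  At F: go right to W.
    At W: go left to K.
      At K: no left child.
      At K: go right to Y.
        Y is a leaf — visit Y.
      Visit K.
    At W: no right child.
    Visit W.
  Visit F.
At J: go right to Z.
  Z is a leaf — visit Z.
Visit J.
Full post-order sequence: E, D, X, H, B, N, Y, K, W, F, Z, J.

1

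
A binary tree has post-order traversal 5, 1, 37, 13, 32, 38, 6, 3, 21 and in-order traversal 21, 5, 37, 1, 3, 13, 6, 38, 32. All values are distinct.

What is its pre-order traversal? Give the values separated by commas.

The last element of post-order is the root; it splits in-order into left and right subtrees.
Root 21: left subtree has 0 nodes { }, right has 8 {5, 37, 1, 3, 13, 6, 38, 32}.
  Root 3: left subtree has 3 nodes {5, 37, 1}, right has 4 {13, 6, 38, 32}.
    Root 37: left subtree has 1 node {5}, right has 1 {1}.
    Root 6: left subtree has 1 node {13}, right has 2 {38, 32}.
      Root 38: left subtree has 0 nodes { }, right has 1 {32}.

21, 3, 37, 5, 1, 6, 13, 38, 32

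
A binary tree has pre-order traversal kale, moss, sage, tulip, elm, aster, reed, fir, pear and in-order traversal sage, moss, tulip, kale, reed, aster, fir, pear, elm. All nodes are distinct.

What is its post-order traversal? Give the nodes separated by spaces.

The first element of pre-order is the root; it splits in-order into left and right subtrees.
Root kale: left subtree has 3 nodes {sage, moss, tulip}, right has 5 {reed, aster, fir, pear, elm}.
  Root moss: left subtree has 1 node {sage}, right has 1 {tulip}.
  Root elm: left subtree has 4 nodes {reed, aster, fir, pear}, right has 0 { }.
    Root aster: left subtree has 1 node {reed}, right has 2 {fir, pear}.
      Root fir: left subtree has 0 nodes { }, right has 1 {pear}.

sage tulip moss reed pear fir aster elm kale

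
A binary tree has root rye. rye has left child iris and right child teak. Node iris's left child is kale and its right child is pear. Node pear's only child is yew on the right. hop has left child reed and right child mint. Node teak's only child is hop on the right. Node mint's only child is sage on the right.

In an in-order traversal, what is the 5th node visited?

rye

In-order visits the left subtree, then the node, then the right subtree.
At rye: go left to iris.
  At iris: go left to kale.
    kale is a leaf — visit kale.
  Visit iris.
  At iris: go right to pear.
    At pear: no left child.
    Visit pear.
    At pear: go right to yew.
      yew is a leaf — visit yew.
Visit rye.
At rye: go right to teak.
  At teak: no left child.
  Visit teak.
  At teak: go right to hop.
    At hop: go left to reed.
      reed is a leaf — visit reed.
    Visit hop.
    At hop: go right to mint.
      At mint: no left child.
      Visit mint.
      At mint: go right to sage.
        sage is a leaf — visit sage.
Full in-order sequence: kale, iris, pear, yew, rye, teak, reed, hop, mint, sage.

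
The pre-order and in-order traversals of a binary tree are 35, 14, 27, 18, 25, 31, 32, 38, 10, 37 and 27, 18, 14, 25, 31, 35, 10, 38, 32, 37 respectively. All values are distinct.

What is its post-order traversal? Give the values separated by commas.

18, 27, 31, 25, 14, 10, 38, 37, 32, 35

The first element of pre-order is the root; it splits in-order into left and right subtrees.
Root 35: left subtree has 5 nodes {27, 18, 14, 25, 31}, right has 4 {10, 38, 32, 37}.
  Root 14: left subtree has 2 nodes {27, 18}, right has 2 {25, 31}.
    Root 27: left subtree has 0 nodes { }, right has 1 {18}.
    Root 25: left subtree has 0 nodes { }, right has 1 {31}.
  Root 32: left subtree has 2 nodes {10, 38}, right has 1 {37}.
    Root 38: left subtree has 1 node {10}, right has 0 { }.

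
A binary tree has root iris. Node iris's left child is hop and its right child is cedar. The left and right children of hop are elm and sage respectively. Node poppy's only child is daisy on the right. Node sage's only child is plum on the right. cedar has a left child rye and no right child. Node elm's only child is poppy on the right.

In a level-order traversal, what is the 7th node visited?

poppy

Level-order visits nodes level by level from the root, left to right within each level.
Level 0: iris
Level 1: hop, cedar
Level 2: elm, sage, rye
Level 3: poppy, plum
Level 4: daisy
Full level-order sequence: iris, hop, cedar, elm, sage, rye, poppy, plum, daisy.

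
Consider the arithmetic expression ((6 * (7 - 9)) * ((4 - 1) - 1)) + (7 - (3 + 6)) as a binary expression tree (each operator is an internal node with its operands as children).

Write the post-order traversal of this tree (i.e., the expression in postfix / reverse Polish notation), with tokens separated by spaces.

Post-order on an expression tree gives postfix notation: for each operator, emit left operand, right operand, then the operator.

6 7 9 - * 4 1 - 1 - * 7 3 6 + - +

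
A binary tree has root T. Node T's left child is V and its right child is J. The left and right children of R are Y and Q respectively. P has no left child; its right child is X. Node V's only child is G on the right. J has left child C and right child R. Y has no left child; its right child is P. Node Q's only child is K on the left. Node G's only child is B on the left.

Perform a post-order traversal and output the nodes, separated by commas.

B, G, V, C, X, P, Y, K, Q, R, J, T

Post-order visits the left subtree, then the right subtree, then the node.
At T: go left to V.
  At V: no left child.
  At V: go right to G.
    At G: go left to B.
      B is a leaf — visit B.
    At G: no right child.
    Visit G.
  Visit V.
At T: go right to J.
  At J: go left to C.
    C is a leaf — visit C.
  At J: go right to R.
    At R: go left to Y.
      At Y: no left child.
      At Y: go right to P.
        At P: no left child.
        At P: go right to X.
          X is a leaf — visit X.
        Visit P.
      Visit Y.
    At R: go right to Q.
      At Q: go left to K.
        K is a leaf — visit K.
      At Q: no right child.
      Visit Q.
    Visit R.
  Visit J.
Visit T.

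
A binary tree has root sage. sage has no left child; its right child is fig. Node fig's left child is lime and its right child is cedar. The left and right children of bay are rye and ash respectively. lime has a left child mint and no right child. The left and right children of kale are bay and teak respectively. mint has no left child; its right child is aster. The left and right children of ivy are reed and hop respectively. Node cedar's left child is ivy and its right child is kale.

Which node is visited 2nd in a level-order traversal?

fig

Level-order visits nodes level by level from the root, left to right within each level.
Level 0: sage
Level 1: fig
Level 2: lime, cedar
Level 3: mint, ivy, kale
Level 4: aster, reed, hop, bay, teak
Level 5: rye, ash
Full level-order sequence: sage, fig, lime, cedar, mint, ivy, kale, aster, reed, hop, bay, teak, rye, ash.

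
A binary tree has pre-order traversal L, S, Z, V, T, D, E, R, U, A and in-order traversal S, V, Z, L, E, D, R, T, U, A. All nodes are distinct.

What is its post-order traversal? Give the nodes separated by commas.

V, Z, S, E, R, D, A, U, T, L

The first element of pre-order is the root; it splits in-order into left and right subtrees.
Root L: left subtree has 3 nodes {S, V, Z}, right has 6 {E, D, R, T, U, A}.
  Root S: left subtree has 0 nodes { }, right has 2 {V, Z}.
    Root Z: left subtree has 1 node {V}, right has 0 { }.
  Root T: left subtree has 3 nodes {E, D, R}, right has 2 {U, A}.
    Root D: left subtree has 1 node {E}, right has 1 {R}.
    Root U: left subtree has 0 nodes { }, right has 1 {A}.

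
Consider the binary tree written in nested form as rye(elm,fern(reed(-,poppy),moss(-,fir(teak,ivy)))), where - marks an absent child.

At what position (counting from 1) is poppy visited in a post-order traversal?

2

Post-order visits the left subtree, then the right subtree, then the node.
At rye: go left to elm.
  elm is a leaf — visit elm.
At rye: go right to fern.
  At fern: go left to reed.
    At reed: no left child.
    At reed: go right to poppy.
      poppy is a leaf — visit poppy.
    Visit reed.
  At fern: go right to moss.
    At moss: no left child.
    At moss: go right to fir.
      At fir: go left to teak.
        teak is a leaf — visit teak.
      At fir: go right to ivy.
        ivy is a leaf — visit ivy.
      Visit fir.
    Visit moss.
  Visit fern.
Visit rye.
Full post-order sequence: elm, poppy, reed, teak, ivy, fir, moss, fern, rye.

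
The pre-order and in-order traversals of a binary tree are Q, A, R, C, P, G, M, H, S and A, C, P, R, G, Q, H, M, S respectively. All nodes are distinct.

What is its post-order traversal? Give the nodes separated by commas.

P, C, G, R, A, H, S, M, Q

The first element of pre-order is the root; it splits in-order into left and right subtrees.
Root Q: left subtree has 5 nodes {A, C, P, R, G}, right has 3 {H, M, S}.
  Root A: left subtree has 0 nodes { }, right has 4 {C, P, R, G}.
    Root R: left subtree has 2 nodes {C, P}, right has 1 {G}.
      Root C: left subtree has 0 nodes { }, right has 1 {P}.
  Root M: left subtree has 1 node {H}, right has 1 {S}.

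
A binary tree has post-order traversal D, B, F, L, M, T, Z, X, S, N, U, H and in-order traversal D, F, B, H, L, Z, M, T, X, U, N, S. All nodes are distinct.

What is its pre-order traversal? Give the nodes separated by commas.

H, F, D, B, U, X, Z, L, T, M, N, S

The last element of post-order is the root; it splits in-order into left and right subtrees.
Root H: left subtree has 3 nodes {D, F, B}, right has 8 {L, Z, M, T, X, U, N, S}.
  Root F: left subtree has 1 node {D}, right has 1 {B}.
  Root U: left subtree has 5 nodes {L, Z, M, T, X}, right has 2 {N, S}.
    Root X: left subtree has 4 nodes {L, Z, M, T}, right has 0 { }.
      Root Z: left subtree has 1 node {L}, right has 2 {M, T}.
        Root T: left subtree has 1 node {M}, right has 0 { }.
    Root N: left subtree has 0 nodes { }, right has 1 {S}.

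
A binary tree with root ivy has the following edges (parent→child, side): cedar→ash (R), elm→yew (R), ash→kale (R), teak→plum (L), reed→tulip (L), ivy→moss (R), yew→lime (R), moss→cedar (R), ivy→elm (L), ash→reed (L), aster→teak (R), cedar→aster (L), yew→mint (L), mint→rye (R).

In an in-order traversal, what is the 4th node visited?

In-order visits the left subtree, then the node, then the right subtree.
At ivy: go left to elm.
  At elm: no left child.
  Visit elm.
  At elm: go right to yew.
    At yew: go left to mint.
      At mint: no left child.
      Visit mint.
      At mint: go right to rye.
        rye is a leaf — visit rye.
    Visit yew.
    At yew: go right to lime.
      lime is a leaf — visit lime.
Visit ivy.
At ivy: go right to moss.
  At moss: no left child.
  Visit moss.
  At moss: go right to cedar.
    At cedar: go left to aster.
      At aster: no left child.
      Visit aster.
      At aster: go right to teak.
        At teak: go left to plum.
          plum is a leaf — visit plum.
        Visit teak.
        At teak: no right child.
    Visit cedar.
    At cedar: go right to ash.
      At ash: go left to reed.
        At reed: go left to tulip.
          tulip is a leaf — visit tulip.
        Visit reed.
        At reed: no right child.
      Visit ash.
      At ash: go right to kale.
        kale is a leaf — visit kale.
Full in-order sequence: elm, mint, rye, yew, lime, ivy, moss, aster, plum, teak, cedar, tulip, reed, ash, kale.

yew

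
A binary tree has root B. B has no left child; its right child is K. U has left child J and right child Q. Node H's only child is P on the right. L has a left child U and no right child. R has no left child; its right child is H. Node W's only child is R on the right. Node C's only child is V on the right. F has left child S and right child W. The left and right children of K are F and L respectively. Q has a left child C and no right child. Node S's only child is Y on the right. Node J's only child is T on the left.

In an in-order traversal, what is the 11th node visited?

In-order visits the left subtree, then the node, then the right subtree.
At B: no left child.
Visit B.
At B: go right to K.
  At K: go left to F.
    At F: go left to S.
      At S: no left child.
      Visit S.
      At S: go right to Y.
        Y is a leaf — visit Y.
    Visit F.
    At F: go right to W.
      At W: no left child.
      Visit W.
      At W: go right to R.
        At R: no left child.
        Visit R.
        At R: go right to H.
          At H: no left child.
          Visit H.
          At H: go right to P.
            P is a leaf — visit P.
  Visit K.
  At K: go right to L.
    At L: go left to U.
      At U: go left to J.
        At J: go left to T.
          T is a leaf — visit T.
        Visit J.
        At J: no right child.
      Visit U.
      At U: go right to Q.
        At Q: go left to C.
          At C: no left child.
          Visit C.
          At C: go right to V.
            V is a leaf — visit V.
        Visit Q.
        At Q: no right child.
    Visit L.
    At L: no right child.
Full in-order sequence: B, S, Y, F, W, R, H, P, K, T, J, U, C, V, Q, L.

J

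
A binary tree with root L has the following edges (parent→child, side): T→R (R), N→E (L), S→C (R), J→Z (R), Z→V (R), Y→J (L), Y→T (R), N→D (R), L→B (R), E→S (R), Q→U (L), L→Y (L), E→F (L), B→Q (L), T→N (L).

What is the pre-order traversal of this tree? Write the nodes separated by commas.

L, Y, J, Z, V, T, N, E, F, S, C, D, R, B, Q, U

Pre-order visits the node, then its left subtree, then its right subtree.
Visit L.
At L: go left to Y.
  Visit Y.
  At Y: go left to J.
    Visit J.
    At J: no left child.
    At J: go right to Z.
      Visit Z.
      At Z: no left child.
      At Z: go right to V.
        V is a leaf — visit V.
  At Y: go right to T.
    Visit T.
    At T: go left to N.
      Visit N.
      At N: go left to E.
        Visit E.
        At E: go left to F.
          F is a leaf — visit F.
        At E: go right to S.
          Visit S.
          At S: no left child.
          At S: go right to C.
            C is a leaf — visit C.
      At N: go right to D.
        D is a leaf — visit D.
    At T: go right to R.
      R is a leaf — visit R.
At L: go right to B.
  Visit B.
  At B: go left to Q.
    Visit Q.
    At Q: go left to U.
      U is a leaf — visit U.
    At Q: no right child.
  At B: no right child.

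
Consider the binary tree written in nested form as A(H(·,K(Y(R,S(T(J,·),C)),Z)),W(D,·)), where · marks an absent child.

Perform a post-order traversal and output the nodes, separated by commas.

Post-order visits the left subtree, then the right subtree, then the node.
At A: go left to H.
  At H: no left child.
  At H: go right to K.
    At K: go left to Y.
      At Y: go left to R.
        R is a leaf — visit R.
      At Y: go right to S.
        At S: go left to T.
          At T: go left to J.
            J is a leaf — visit J.
          At T: no right child.
          Visit T.
        At S: go right to C.
          C is a leaf — visit C.
        Visit S.
      Visit Y.
    At K: go right to Z.
      Z is a leaf — visit Z.
    Visit K.
  Visit H.
At A: go right to W.
  At W: go left to D.
    D is a leaf — visit D.
  At W: no right child.
  Visit W.
Visit A.

R, J, T, C, S, Y, Z, K, H, D, W, A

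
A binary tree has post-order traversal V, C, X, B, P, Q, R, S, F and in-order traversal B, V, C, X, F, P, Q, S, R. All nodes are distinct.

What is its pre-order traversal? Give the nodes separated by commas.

F, B, X, C, V, S, Q, P, R

The last element of post-order is the root; it splits in-order into left and right subtrees.
Root F: left subtree has 4 nodes {B, V, C, X}, right has 4 {P, Q, S, R}.
  Root B: left subtree has 0 nodes { }, right has 3 {V, C, X}.
    Root X: left subtree has 2 nodes {V, C}, right has 0 { }.
      Root C: left subtree has 1 node {V}, right has 0 { }.
  Root S: left subtree has 2 nodes {P, Q}, right has 1 {R}.
    Root Q: left subtree has 1 node {P}, right has 0 { }.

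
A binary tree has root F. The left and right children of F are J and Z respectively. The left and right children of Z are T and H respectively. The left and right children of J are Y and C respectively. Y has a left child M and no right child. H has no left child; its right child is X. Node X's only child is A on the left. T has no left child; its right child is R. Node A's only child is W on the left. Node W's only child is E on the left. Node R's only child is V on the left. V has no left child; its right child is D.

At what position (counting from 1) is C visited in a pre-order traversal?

Pre-order visits the node, then its left subtree, then its right subtree.
Visit F.
At F: go left to J.
  Visit J.
  At J: go left to Y.
    Visit Y.
    At Y: go left to M.
      M is a leaf — visit M.
    At Y: no right child.
  At J: go right to C.
    C is a leaf — visit C.
At F: go right to Z.
  Visit Z.
  At Z: go left to T.
    Visit T.
    At T: no left child.
    At T: go right to R.
      Visit R.
      At R: go left to V.
        Visit V.
        At V: no left child.
        At V: go right to D.
          D is a leaf — visit D.
      At R: no right child.
  At Z: go right to H.
    Visit H.
    At H: no left child.
    At H: go right to X.
      Visit X.
      At X: go left to A.
        Visit A.
        At A: go left to W.
          Visit W.
          At W: go left to E.
            E is a leaf — visit E.
          At W: no right child.
        At A: no right child.
      At X: no right child.
Full pre-order sequence: F, J, Y, M, C, Z, T, R, V, D, H, X, A, W, E.

5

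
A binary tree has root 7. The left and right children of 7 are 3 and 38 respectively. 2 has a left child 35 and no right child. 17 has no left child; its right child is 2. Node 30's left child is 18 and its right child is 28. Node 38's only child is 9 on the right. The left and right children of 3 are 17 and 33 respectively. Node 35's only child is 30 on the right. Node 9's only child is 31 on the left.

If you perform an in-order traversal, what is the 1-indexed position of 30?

4

In-order visits the left subtree, then the node, then the right subtree.
At 7: go left to 3.
  At 3: go left to 17.
    At 17: no left child.
    Visit 17.
    At 17: go right to 2.
      At 2: go left to 35.
        At 35: no left child.
        Visit 35.
        At 35: go right to 30.
          At 30: go left to 18.
            18 is a leaf — visit 18.
          Visit 30.
          At 30: go right to 28.
            28 is a leaf — visit 28.
      Visit 2.
      At 2: no right child.
  Visit 3.
  At 3: go right to 33.
    33 is a leaf — visit 33.
Visit 7.
At 7: go right to 38.
  At 38: no left child.
  Visit 38.
  At 38: go right to 9.
    At 9: go left to 31.
      31 is a leaf — visit 31.
    Visit 9.
    At 9: no right child.
Full in-order sequence: 17, 35, 18, 30, 28, 2, 3, 33, 7, 38, 31, 9.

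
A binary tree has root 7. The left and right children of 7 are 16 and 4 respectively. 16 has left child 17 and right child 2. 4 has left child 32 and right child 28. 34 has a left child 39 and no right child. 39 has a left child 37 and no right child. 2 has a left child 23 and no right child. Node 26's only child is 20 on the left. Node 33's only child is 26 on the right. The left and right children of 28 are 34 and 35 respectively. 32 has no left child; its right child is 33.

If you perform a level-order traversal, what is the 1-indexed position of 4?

Level-order visits nodes level by level from the root, left to right within each level.
Level 0: 7
Level 1: 16, 4
Level 2: 17, 2, 32, 28
Level 3: 23, 33, 34, 35
Level 4: 26, 39
Level 5: 20, 37
Full level-order sequence: 7, 16, 4, 17, 2, 32, 28, 23, 33, 34, 35, 26, 39, 20, 37.

3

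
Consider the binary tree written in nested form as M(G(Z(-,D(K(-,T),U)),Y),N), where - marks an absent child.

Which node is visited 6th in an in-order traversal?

In-order visits the left subtree, then the node, then the right subtree.
At M: go left to G.
  At G: go left to Z.
    At Z: no left child.
    Visit Z.
    At Z: go right to D.
      At D: go left to K.
        At K: no left child.
        Visit K.
        At K: go right to T.
          T is a leaf — visit T.
      Visit D.
      At D: go right to U.
        U is a leaf — visit U.
  Visit G.
  At G: go right to Y.
    Y is a leaf — visit Y.
Visit M.
At M: go right to N.
  N is a leaf — visit N.
Full in-order sequence: Z, K, T, D, U, G, Y, M, N.

G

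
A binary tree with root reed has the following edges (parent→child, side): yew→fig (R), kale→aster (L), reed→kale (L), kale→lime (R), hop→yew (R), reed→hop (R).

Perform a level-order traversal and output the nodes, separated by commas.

reed, kale, hop, aster, lime, yew, fig

Level-order visits nodes level by level from the root, left to right within each level.
Level 0: reed
Level 1: kale, hop
Level 2: aster, lime, yew
Level 3: fig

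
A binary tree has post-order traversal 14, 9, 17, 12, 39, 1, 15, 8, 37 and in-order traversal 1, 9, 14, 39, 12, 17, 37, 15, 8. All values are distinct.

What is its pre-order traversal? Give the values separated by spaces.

The last element of post-order is the root; it splits in-order into left and right subtrees.
Root 37: left subtree has 6 nodes {1, 9, 14, 39, 12, 17}, right has 2 {15, 8}.
  Root 1: left subtree has 0 nodes { }, right has 5 {9, 14, 39, 12, 17}.
    Root 39: left subtree has 2 nodes {9, 14}, right has 2 {12, 17}.
      Root 9: left subtree has 0 nodes { }, right has 1 {14}.
      Root 12: left subtree has 0 nodes { }, right has 1 {17}.
  Root 8: left subtree has 1 node {15}, right has 0 { }.

37 1 39 9 14 12 17 8 15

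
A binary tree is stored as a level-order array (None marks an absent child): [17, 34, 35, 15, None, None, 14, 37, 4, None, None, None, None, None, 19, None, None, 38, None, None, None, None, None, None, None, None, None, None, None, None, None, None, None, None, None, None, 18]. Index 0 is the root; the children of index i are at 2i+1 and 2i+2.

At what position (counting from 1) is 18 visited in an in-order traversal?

In-order visits the left subtree, then the node, then the right subtree.
At 17: go left to 34.
  At 34: go left to 15.
    At 15: go left to 37.
      37 is a leaf — visit 37.
    Visit 15.
    At 15: go right to 4.
      At 4: go left to 38.
        At 38: no left child.
        Visit 38.
        At 38: go right to 18.
          18 is a leaf — visit 18.
      Visit 4.
      At 4: no right child.
  Visit 34.
  At 34: no right child.
Visit 17.
At 17: go right to 35.
  At 35: no left child.
  Visit 35.
  At 35: go right to 14.
    At 14: no left child.
    Visit 14.
    At 14: go right to 19.
      19 is a leaf — visit 19.
Full in-order sequence: 37, 15, 38, 18, 4, 34, 17, 35, 14, 19.

4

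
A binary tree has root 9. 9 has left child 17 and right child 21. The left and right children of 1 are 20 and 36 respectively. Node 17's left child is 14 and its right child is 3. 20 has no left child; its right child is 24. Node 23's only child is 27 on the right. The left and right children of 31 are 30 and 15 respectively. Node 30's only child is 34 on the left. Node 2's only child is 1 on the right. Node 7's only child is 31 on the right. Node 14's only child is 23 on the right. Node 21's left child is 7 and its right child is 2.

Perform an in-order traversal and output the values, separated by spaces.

In-order visits the left subtree, then the node, then the right subtree.
At 9: go left to 17.
  At 17: go left to 14.
    At 14: no left child.
    Visit 14.
    At 14: go right to 23.
      At 23: no left child.
      Visit 23.
      At 23: go right to 27.
        27 is a leaf — visit 27.
  Visit 17.
  At 17: go right to 3.
    3 is a leaf — visit 3.
Visit 9.
At 9: go right to 21.
  At 21: go left to 7.
    At 7: no left child.
    Visit 7.
    At 7: go right to 31.
      At 31: go left to 30.
        At 30: go left to 34.
          34 is a leaf — visit 34.
        Visit 30.
        At 30: no right child.
      Visit 31.
      At 31: go right to 15.
        15 is a leaf — visit 15.
  Visit 21.
  At 21: go right to 2.
    At 2: no left child.
    Visit 2.
    At 2: go right to 1.
      At 1: go left to 20.
        At 20: no left child.
        Visit 20.
        At 20: go right to 24.
          24 is a leaf — visit 24.
      Visit 1.
      At 1: go right to 36.
        36 is a leaf — visit 36.

14 23 27 17 3 9 7 34 30 31 15 21 2 20 24 1 36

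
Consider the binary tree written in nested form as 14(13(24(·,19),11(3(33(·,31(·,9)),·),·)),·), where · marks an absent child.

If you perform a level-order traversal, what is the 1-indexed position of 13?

Level-order visits nodes level by level from the root, left to right within each level.
Level 0: 14
Level 1: 13
Level 2: 24, 11
Level 3: 19, 3
Level 4: 33
Level 5: 31
Level 6: 9
Full level-order sequence: 14, 13, 24, 11, 19, 3, 33, 31, 9.

2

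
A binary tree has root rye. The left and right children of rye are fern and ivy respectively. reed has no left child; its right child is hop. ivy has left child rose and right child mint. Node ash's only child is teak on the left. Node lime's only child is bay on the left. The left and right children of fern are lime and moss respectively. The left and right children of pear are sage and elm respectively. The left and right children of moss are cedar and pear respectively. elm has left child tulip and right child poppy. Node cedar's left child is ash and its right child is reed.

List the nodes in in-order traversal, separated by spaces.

In-order visits the left subtree, then the node, then the right subtree.
At rye: go left to fern.
  At fern: go left to lime.
    At lime: go left to bay.
      bay is a leaf — visit bay.
    Visit lime.
    At lime: no right child.
  Visit fern.
  At fern: go right to moss.
    At moss: go left to cedar.
      At cedar: go left to ash.
        At ash: go left to teak.
          teak is a leaf — visit teak.
        Visit ash.
        At ash: no right child.
      Visit cedar.
      At cedar: go right to reed.
        At reed: no left child.
        Visit reed.
        At reed: go right to hop.
          hop is a leaf — visit hop.
    Visit moss.
    At moss: go right to pear.
      At pear: go left to sage.
        sage is a leaf — visit sage.
      Visit pear.
      At pear: go right to elm.
        At elm: go left to tulip.
          tulip is a leaf — visit tulip.
        Visit elm.
        At elm: go right to poppy.
          poppy is a leaf — visit poppy.
Visit rye.
At rye: go right to ivy.
  At ivy: go left to rose.
    rose is a leaf — visit rose.
  Visit ivy.
  At ivy: go right to mint.
    mint is a leaf — visit mint.

bay lime fern teak ash cedar reed hop moss sage pear tulip elm poppy rye rose ivy mint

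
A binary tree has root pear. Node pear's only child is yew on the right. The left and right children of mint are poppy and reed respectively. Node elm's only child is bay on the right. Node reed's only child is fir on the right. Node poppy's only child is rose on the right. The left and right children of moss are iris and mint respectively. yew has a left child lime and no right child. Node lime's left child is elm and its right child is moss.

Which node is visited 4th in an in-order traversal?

lime

In-order visits the left subtree, then the node, then the right subtree.
At pear: no left child.
Visit pear.
At pear: go right to yew.
  At yew: go left to lime.
    At lime: go left to elm.
      At elm: no left child.
      Visit elm.
      At elm: go right to bay.
        bay is a leaf — visit bay.
    Visit lime.
    At lime: go right to moss.
      At moss: go left to iris.
        iris is a leaf — visit iris.
      Visit moss.
      At moss: go right to mint.
        At mint: go left to poppy.
          At poppy: no left child.
          Visit poppy.
          At poppy: go right to rose.
            rose is a leaf — visit rose.
        Visit mint.
        At mint: go right to reed.
          At reed: no left child.
          Visit reed.
          At reed: go right to fir.
            fir is a leaf — visit fir.
  Visit yew.
  At yew: no right child.
Full in-order sequence: pear, elm, bay, lime, iris, moss, poppy, rose, mint, reed, fir, yew.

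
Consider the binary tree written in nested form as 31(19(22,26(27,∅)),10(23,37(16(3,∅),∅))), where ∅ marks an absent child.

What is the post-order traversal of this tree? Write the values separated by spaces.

Post-order visits the left subtree, then the right subtree, then the node.
At 31: go left to 19.
  At 19: go left to 22.
    22 is a leaf — visit 22.
  At 19: go right to 26.
    At 26: go left to 27.
      27 is a leaf — visit 27.
    At 26: no right child.
    Visit 26.
  Visit 19.
At 31: go right to 10.
  At 10: go left to 23.
    23 is a leaf — visit 23.
  At 10: go right to 37.
    At 37: go left to 16.
      At 16: go left to 3.
        3 is a leaf — visit 3.
      At 16: no right child.
      Visit 16.
    At 37: no right child.
    Visit 37.
  Visit 10.
Visit 31.

22 27 26 19 23 3 16 37 10 31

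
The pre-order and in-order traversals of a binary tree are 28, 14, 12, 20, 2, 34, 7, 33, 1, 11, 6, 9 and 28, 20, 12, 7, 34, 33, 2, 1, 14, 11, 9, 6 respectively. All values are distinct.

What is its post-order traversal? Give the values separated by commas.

20, 7, 33, 34, 1, 2, 12, 9, 6, 11, 14, 28

The first element of pre-order is the root; it splits in-order into left and right subtrees.
Root 28: left subtree has 0 nodes { }, right has 11 {20, 12, 7, 34, 33, 2, 1, 14, 11, 9, 6}.
  Root 14: left subtree has 7 nodes {20, 12, 7, 34, 33, 2, 1}, right has 3 {11, 9, 6}.
    Root 12: left subtree has 1 node {20}, right has 5 {7, 34, 33, 2, 1}.
      Root 2: left subtree has 3 nodes {7, 34, 33}, right has 1 {1}.
        Root 34: left subtree has 1 node {7}, right has 1 {33}.
    Root 11: left subtree has 0 nodes { }, right has 2 {9, 6}.
      Root 6: left subtree has 1 node {9}, right has 0 { }.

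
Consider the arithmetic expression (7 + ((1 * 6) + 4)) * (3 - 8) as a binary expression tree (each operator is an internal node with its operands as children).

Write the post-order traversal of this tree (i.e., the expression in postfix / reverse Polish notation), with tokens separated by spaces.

7 1 6 * 4 + + 3 8 - *

Post-order on an expression tree gives postfix notation: for each operator, emit left operand, right operand, then the operator.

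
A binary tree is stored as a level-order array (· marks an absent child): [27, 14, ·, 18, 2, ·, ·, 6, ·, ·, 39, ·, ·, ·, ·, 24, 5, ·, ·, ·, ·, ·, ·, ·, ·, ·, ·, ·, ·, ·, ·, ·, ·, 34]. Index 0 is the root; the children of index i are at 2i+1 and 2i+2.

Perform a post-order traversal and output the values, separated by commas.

Post-order visits the left subtree, then the right subtree, then the node.
At 27: go left to 14.
  At 14: go left to 18.
    At 18: go left to 6.
      At 6: go left to 24.
        24 is a leaf — visit 24.
      At 6: go right to 5.
        At 5: go left to 34.
          34 is a leaf — visit 34.
        At 5: no right child.
        Visit 5.
      Visit 6.
    At 18: no right child.
    Visit 18.
  At 14: go right to 2.
    At 2: no left child.
    At 2: go right to 39.
      39 is a leaf — visit 39.
    Visit 2.
  Visit 14.
At 27: no right child.
Visit 27.

24, 34, 5, 6, 18, 39, 2, 14, 27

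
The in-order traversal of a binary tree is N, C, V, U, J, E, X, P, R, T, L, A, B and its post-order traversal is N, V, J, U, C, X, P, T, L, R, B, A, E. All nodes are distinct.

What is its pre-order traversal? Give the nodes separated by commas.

E, C, N, U, V, J, A, R, P, X, L, T, B

The last element of post-order is the root; it splits in-order into left and right subtrees.
Root E: left subtree has 5 nodes {N, C, V, U, J}, right has 7 {X, P, R, T, L, A, B}.
  Root C: left subtree has 1 node {N}, right has 3 {V, U, J}.
    Root U: left subtree has 1 node {V}, right has 1 {J}.
  Root A: left subtree has 5 nodes {X, P, R, T, L}, right has 1 {B}.
    Root R: left subtree has 2 nodes {X, P}, right has 2 {T, L}.
      Root P: left subtree has 1 node {X}, right has 0 { }.
      Root L: left subtree has 1 node {T}, right has 0 { }.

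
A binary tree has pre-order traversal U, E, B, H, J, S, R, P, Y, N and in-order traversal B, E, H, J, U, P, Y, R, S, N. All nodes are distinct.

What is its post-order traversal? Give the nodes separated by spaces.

B J H E Y P R N S U

The first element of pre-order is the root; it splits in-order into left and right subtrees.
Root U: left subtree has 4 nodes {B, E, H, J}, right has 5 {P, Y, R, S, N}.
  Root E: left subtree has 1 node {B}, right has 2 {H, J}.
    Root H: left subtree has 0 nodes { }, right has 1 {J}.
  Root S: left subtree has 3 nodes {P, Y, R}, right has 1 {N}.
    Root R: left subtree has 2 nodes {P, Y}, right has 0 { }.
      Root P: left subtree has 0 nodes { }, right has 1 {Y}.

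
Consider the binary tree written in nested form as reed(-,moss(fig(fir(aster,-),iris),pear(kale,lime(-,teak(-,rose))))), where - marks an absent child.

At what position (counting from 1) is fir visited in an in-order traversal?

In-order visits the left subtree, then the node, then the right subtree.
At reed: no left child.
Visit reed.
At reed: go right to moss.
  At moss: go left to fig.
    At fig: go left to fir.
      At fir: go left to aster.
        aster is a leaf — visit aster.
      Visit fir.
      At fir: no right child.
    Visit fig.
    At fig: go right to iris.
      iris is a leaf — visit iris.
  Visit moss.
  At moss: go right to pear.
    At pear: go left to kale.
      kale is a leaf — visit kale.
    Visit pear.
    At pear: go right to lime.
      At lime: no left child.
      Visit lime.
      At lime: go right to teak.
        At teak: no left child.
        Visit teak.
        At teak: go right to rose.
          rose is a leaf — visit rose.
Full in-order sequence: reed, aster, fir, fig, iris, moss, kale, pear, lime, teak, rose.

3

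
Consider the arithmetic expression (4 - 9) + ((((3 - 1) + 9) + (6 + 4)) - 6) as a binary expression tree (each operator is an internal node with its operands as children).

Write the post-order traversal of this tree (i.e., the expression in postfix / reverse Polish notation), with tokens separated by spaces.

Post-order on an expression tree gives postfix notation: for each operator, emit left operand, right operand, then the operator.

4 9 - 3 1 - 9 + 6 4 + + 6 - +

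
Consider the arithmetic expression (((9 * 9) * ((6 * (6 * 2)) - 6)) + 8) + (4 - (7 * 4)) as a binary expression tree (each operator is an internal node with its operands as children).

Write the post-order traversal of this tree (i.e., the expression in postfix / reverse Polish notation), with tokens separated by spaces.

9 9 * 6 6 2 * * 6 - * 8 + 4 7 4 * - +

Post-order on an expression tree gives postfix notation: for each operator, emit left operand, right operand, then the operator.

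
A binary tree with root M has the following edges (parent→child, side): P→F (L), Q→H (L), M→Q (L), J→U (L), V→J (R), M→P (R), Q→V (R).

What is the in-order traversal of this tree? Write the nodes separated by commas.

In-order visits the left subtree, then the node, then the right subtree.
At M: go left to Q.
  At Q: go left to H.
    H is a leaf — visit H.
  Visit Q.
  At Q: go right to V.
    At V: no left child.
    Visit V.
    At V: go right to J.
      At J: go left to U.
        U is a leaf — visit U.
      Visit J.
      At J: no right child.
Visit M.
At M: go right to P.
  At P: go left to F.
    F is a leaf — visit F.
  Visit P.
  At P: no right child.

H, Q, V, U, J, M, F, P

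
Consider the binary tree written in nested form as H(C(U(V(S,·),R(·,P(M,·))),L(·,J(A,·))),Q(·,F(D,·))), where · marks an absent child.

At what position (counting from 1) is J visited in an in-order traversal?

In-order visits the left subtree, then the node, then the right subtree.
At H: go left to C.
  At C: go left to U.
    At U: go left to V.
      At V: go left to S.
        S is a leaf — visit S.
      Visit V.
      At V: no right child.
    Visit U.
    At U: go right to R.
      At R: no left child.
      Visit R.
      At R: go right to P.
        At P: go left to M.
          M is a leaf — visit M.
        Visit P.
        At P: no right child.
  Visit C.
  At C: go right to L.
    At L: no left child.
    Visit L.
    At L: go right to J.
      At J: go left to A.
        A is a leaf — visit A.
      Visit J.
      At J: no right child.
Visit H.
At H: go right to Q.
  At Q: no left child.
  Visit Q.
  At Q: go right to F.
    At F: go left to D.
      D is a leaf — visit D.
    Visit F.
    At F: no right child.
Full in-order sequence: S, V, U, R, M, P, C, L, A, J, H, Q, D, F.

10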